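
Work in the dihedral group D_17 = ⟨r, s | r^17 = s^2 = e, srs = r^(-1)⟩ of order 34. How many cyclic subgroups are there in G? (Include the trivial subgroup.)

Group the elements of G by the cyclic subgroup they generate; each cyclic subgroup of order d accounts for φ(d) elements.
Cyclic subgroups by order — order 1: 1; order 2: 17; order 17: 1.
Total: 19.

19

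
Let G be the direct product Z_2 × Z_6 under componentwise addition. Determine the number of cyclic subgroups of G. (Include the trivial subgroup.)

8

Each element a generates a cyclic subgroup ⟨a⟩; distinct elements may generate the same one (a cyclic group of order d has φ(d) generators).
Cyclic subgroups by order — order 1: 1; order 2: 3; order 3: 1; order 6: 3.
Total: 8.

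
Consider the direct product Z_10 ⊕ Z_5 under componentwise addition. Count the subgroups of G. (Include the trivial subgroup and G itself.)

16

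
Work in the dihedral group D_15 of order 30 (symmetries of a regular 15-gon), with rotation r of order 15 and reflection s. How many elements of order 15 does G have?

8

The elements of order 15 are: r, r^2, r^4, r^7, r^8, r^11, r^13, r^14.
That's 8.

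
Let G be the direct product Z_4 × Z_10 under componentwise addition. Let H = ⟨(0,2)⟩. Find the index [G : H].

|⟨(0,2)⟩| = 5 and |G| = 40.
By Lagrange, [G : H] = |G|/|H| = 40/5 = 8.

8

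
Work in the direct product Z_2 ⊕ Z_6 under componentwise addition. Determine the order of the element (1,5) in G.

6

The order of (1,5) in Z_2 × Z_6 is lcm(ord(1) in Z_2, ord(5) in Z_6).
ord(1) = 2 and ord(5) = 6, so |⟨(1,5)⟩| = lcm(2, 6) = 6.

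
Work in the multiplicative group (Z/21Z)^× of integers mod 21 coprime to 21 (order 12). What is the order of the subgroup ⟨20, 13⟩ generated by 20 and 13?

|⟨20⟩| = 2 and |⟨13⟩| = 2, so |H| is a multiple of lcm(2, 2) = 2 and divides |G| = 12.
Closing under the operation: H = {1, 8, 13, 20}, so |H| = 4.

4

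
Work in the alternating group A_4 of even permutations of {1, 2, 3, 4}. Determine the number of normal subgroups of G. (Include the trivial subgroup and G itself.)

G has 10 subgroups. Checking conjugation-invariance by order — order 1: 1/1 normal; order 2: 0/3 normal; order 3: 0/4 normal; order 4: 1/1 normal; order 12: 1/1 normal.
Total normal subgroups: 3.

3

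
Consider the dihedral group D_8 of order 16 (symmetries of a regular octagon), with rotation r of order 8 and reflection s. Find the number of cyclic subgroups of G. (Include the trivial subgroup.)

Each element a generates a cyclic subgroup ⟨a⟩; distinct elements may generate the same one (a cyclic group of order d has φ(d) generators).
Cyclic subgroups by order — order 1: 1; order 2: 9; order 4: 1; order 8: 1.
Total: 12.

12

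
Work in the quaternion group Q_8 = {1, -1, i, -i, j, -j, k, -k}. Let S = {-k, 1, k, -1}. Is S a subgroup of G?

Yes

|S| = 4 divides |G| = 8, consistent with Lagrange.
S contains the identity, every element's inverse is in S, and S is closed under ·: it is a subgroup.
In fact S = ⟨-k⟩.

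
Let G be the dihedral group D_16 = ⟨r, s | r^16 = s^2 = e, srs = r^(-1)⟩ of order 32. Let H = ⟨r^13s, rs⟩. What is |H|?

|⟨r^13s⟩| = 2 and |⟨rs⟩| = 2, so |H| is a multiple of lcm(2, 2) = 2 and divides |G| = 32.
Closing under the operation: H = {e, r^4, r^8, r^12, rs, r^5s, r^9s, r^13s}, so |H| = 8.

8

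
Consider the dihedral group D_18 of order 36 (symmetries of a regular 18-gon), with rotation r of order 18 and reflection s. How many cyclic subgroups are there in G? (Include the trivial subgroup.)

Each element a generates a cyclic subgroup ⟨a⟩; distinct elements may generate the same one (a cyclic group of order d has φ(d) generators).
Cyclic subgroups by order — order 1: 1; order 2: 19; order 3: 1; order 6: 1; order 9: 1; order 18: 1.
Total: 24.

24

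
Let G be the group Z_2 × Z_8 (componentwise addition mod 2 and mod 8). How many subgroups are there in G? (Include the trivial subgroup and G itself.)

11

|G| = 16, so by Lagrange every subgroup order divides 16. Divisors: 1, 2, 4, 8, 16.
Subgroups by order — order 1: 1; order 2: 3; order 4: 3; order 8: 3; order 16: 1.
Total: 1 + 3 + 3 + 3 + 1 = 11.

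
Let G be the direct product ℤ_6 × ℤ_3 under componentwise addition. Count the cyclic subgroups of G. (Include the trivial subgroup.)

10

Each element a generates a cyclic subgroup ⟨a⟩; distinct elements may generate the same one (a cyclic group of order d has φ(d) generators).
Cyclic subgroups by order — order 1: 1; order 2: 1; order 3: 4; order 6: 4.
Total: 10.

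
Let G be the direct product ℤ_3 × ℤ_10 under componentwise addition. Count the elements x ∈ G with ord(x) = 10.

An element (a,b) has order lcm(ord(a), ord(b)); count pairs with lcm equal to 10.
Enumerating gives 4 such elements.

4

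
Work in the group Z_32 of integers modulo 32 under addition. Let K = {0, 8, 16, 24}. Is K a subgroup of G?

|K| = 4 divides |G| = 32, consistent with Lagrange.
K contains the identity, every element's inverse is in K, and K is closed under +: it is a subgroup.
In fact K = ⟨8⟩.

Yes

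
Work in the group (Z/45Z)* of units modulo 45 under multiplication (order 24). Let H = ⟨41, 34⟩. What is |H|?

|⟨41⟩| = 6 and |⟨34⟩| = 6, so |H| is a multiple of lcm(6, 6) = 6 and divides |G| = 24.
Closing under the operation: H = {1, 4, 11, 14, 16, 19, 26, 29, 31, 34, 41, 44}, so |H| = 12.

12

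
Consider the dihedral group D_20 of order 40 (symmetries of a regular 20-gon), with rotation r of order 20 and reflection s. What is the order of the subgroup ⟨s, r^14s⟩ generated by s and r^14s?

20

|⟨s⟩| = 2 and |⟨r^14s⟩| = 2, so |H| is a multiple of lcm(2, 2) = 2 and divides |G| = 40.
Closing under the operation: H = {e, r^2, r^4, r^6, r^8, r^10, r^12, r^14, r^16, r^18, s, r^2s, r^4s, r^6s, r^8s, r^10s, r^12s, r^14s, r^16s, r^18s}, so |H| = 20.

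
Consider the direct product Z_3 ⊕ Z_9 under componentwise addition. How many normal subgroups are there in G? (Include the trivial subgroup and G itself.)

G is abelian, so every subgroup is normal.
G has 10 subgroups in total, hence 10 normal subgroups.

10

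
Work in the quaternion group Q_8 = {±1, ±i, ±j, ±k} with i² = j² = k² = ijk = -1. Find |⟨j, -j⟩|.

4

|⟨j⟩| = 4 and |⟨-j⟩| = 4, so |H| is a multiple of lcm(4, 4) = 4 and divides |G| = 8.
Closing under the operation: H = {1, -1, j, -j}, so |H| = 4.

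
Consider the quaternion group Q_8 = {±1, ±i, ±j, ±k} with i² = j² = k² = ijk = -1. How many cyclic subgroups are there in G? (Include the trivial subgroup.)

Group the elements of G by the cyclic subgroup they generate; each cyclic subgroup of order d accounts for φ(d) elements.
Cyclic subgroups by order — order 1: 1; order 2: 1; order 4: 3.
Total: 5.

5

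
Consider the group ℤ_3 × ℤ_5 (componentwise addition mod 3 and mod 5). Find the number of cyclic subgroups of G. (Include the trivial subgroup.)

A cyclic subgroup of order d is generated by each of its φ(d) elements of order d, so the cyclic subgroups of order d number (#elements of order d)/φ(d).
Cyclic subgroups by order — order 1: 1; order 3: 1; order 5: 1; order 15: 1.
Total: 4.

4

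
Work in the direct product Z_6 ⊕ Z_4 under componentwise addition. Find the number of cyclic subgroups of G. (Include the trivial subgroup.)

Group the elements of G by the cyclic subgroup they generate; each cyclic subgroup of order d accounts for φ(d) elements.
Cyclic subgroups by order — order 1: 1; order 2: 3; order 3: 1; order 4: 2; order 6: 3; order 12: 2.
Total: 12.

12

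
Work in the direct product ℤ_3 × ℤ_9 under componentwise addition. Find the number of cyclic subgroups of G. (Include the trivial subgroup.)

8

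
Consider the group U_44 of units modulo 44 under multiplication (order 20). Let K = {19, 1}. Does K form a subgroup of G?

19 ∈ K but its inverse 7 ∉ K, so K is not a subgroup.

No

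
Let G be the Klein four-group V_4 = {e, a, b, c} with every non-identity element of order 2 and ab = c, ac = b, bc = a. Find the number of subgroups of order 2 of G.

|G| = 4 and 2 | 4, so subgroups of order 2 are possible by Lagrange.
The subgroups of order 2 are: {e, a}; {e, b}; {e, c}.
So G has 3 subgroups of order 2.

3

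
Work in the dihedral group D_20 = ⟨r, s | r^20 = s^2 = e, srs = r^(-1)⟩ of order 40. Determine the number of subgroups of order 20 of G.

|G| = 40 and 20 | 40, so subgroups of order 20 are possible by Lagrange.
The subgroups of order 20 are: {e, r, r^2, r^3, r^4, r^5, r^6, r^7, r^8, r^9, r^10, r^11, r^12, r^13, r^14, r^15, r^16, r^17, r^18, r^19}; {e, r^2, r^4, r^6, r^8, r^10, r^12, r^14, r^16, r^18, s, r^2s, r^4s, r^6s, r^8s, r^10s, r^12s, r^14s, r^16s, r^18s}; {e, r^2, r^4, r^6, r^8, r^10, r^12, r^14, r^16, r^18, rs, r^3s, r^5s, r^7s, r^9s, r^11s, r^13s, r^15s, r^17s, r^19s}.
So G has 3 subgroups of order 20.

3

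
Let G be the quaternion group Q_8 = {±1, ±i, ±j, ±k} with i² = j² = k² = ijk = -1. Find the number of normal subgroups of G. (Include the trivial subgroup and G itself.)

6

G has 6 subgroups. Checking conjugation-invariance by order — order 1: 1/1 normal; order 2: 1/1 normal; order 4: 3/3 normal; order 8: 1/1 normal.
Total normal subgroups: 6.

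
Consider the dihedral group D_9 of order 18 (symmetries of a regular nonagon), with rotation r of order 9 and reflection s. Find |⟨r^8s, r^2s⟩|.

6

|⟨r^8s⟩| = 2 and |⟨r^2s⟩| = 2, so |H| is a multiple of lcm(2, 2) = 2 and divides |G| = 18.
Closing under the operation: H = {e, r^3, r^6, r^2s, r^5s, r^8s}, so |H| = 6.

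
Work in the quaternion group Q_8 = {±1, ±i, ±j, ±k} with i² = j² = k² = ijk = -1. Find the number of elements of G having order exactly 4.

The elements of order 4 are: i, -i, j, -j, k, -k.
That's 6.

6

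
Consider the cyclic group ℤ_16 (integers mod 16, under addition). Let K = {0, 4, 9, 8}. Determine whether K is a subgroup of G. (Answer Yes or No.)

4 ∈ K but its inverse 12 ∉ K, so K is not a subgroup.

No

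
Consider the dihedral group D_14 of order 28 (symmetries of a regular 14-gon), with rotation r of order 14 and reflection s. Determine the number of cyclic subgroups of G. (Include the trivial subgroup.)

18

Group the elements of G by the cyclic subgroup they generate; each cyclic subgroup of order d accounts for φ(d) elements.
Cyclic subgroups by order — order 1: 1; order 2: 15; order 7: 1; order 14: 1.
Total: 18.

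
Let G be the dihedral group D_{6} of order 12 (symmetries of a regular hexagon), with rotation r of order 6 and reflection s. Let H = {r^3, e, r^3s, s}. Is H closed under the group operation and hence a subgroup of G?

|H| = 4 divides |G| = 12, consistent with Lagrange.
H contains the identity, every element's inverse is in H, and H is closed under ·: it is a subgroup.

Yes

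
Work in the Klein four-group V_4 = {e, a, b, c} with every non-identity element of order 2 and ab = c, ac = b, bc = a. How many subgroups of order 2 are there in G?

3

|G| = 4 and 2 | 4, so subgroups of order 2 are possible by Lagrange.
The subgroups of order 2 are: {e, a}; {e, b}; {e, c}.
So G has 3 subgroups of order 2.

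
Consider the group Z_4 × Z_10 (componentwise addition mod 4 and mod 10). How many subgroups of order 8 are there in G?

|G| = 40 and 8 | 40, so subgroups of order 8 are possible by Lagrange.
The subgroups of order 8 are: {(0,0), (0,5), (1,0), (1,5), (2,0), (2,5), (3,0), (3,5)}.
So G has 1 subgroup of order 8.

1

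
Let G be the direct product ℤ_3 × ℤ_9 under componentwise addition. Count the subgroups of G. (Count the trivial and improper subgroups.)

10

|G| = 27, so by Lagrange every subgroup order divides 27. Divisors: 1, 3, 9, 27.
Subgroups by order — order 1: 1; order 3: 4; order 9: 4; order 27: 1.
Total: 1 + 4 + 4 + 1 = 10.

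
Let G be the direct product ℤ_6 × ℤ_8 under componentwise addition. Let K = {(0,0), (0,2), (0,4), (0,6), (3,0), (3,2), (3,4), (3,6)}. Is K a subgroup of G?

Yes

|K| = 8 divides |G| = 48, consistent with Lagrange.
K contains the identity, every element's inverse is in K, and K is closed under +: it is a subgroup.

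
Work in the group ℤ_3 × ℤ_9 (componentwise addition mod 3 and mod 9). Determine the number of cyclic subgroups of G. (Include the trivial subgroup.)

Group the elements of G by the cyclic subgroup they generate; each cyclic subgroup of order d accounts for φ(d) elements.
Cyclic subgroups by order — order 1: 1; order 3: 4; order 9: 3.
Total: 8.

8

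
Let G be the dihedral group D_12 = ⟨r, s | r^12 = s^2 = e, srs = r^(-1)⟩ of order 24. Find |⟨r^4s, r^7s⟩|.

8

|⟨r^4s⟩| = 2 and |⟨r^7s⟩| = 2, so |H| is a multiple of lcm(2, 2) = 2 and divides |G| = 24.
Closing under the operation: H = {e, r^3, r^6, r^9, rs, r^4s, r^7s, r^10s}, so |H| = 8.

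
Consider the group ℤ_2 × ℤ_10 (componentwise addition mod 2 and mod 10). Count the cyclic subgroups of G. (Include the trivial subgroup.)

Group the elements of G by the cyclic subgroup they generate; each cyclic subgroup of order d accounts for φ(d) elements.
Cyclic subgroups by order — order 1: 1; order 2: 3; order 5: 1; order 10: 3.
Total: 8.

8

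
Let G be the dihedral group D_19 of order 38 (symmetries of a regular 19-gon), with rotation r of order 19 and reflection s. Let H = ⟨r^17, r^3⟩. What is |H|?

19

|⟨r^17⟩| = 19 and |⟨r^3⟩| = 19, so |H| is a multiple of lcm(19, 19) = 19 and divides |G| = 38.
Closing under the operation: H = {e, r, r^2, r^3, r^4, r^5, r^6, r^7, r^8, r^9, r^10, r^11, r^12, r^13, r^14, r^15, r^16, r^17, r^18}, so |H| = 19.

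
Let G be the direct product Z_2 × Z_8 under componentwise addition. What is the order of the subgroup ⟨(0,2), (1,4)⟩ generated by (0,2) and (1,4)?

|⟨(0,2)⟩| = 4 and |⟨(1,4)⟩| = 2, so |H| is a multiple of lcm(4, 2) = 4 and divides |G| = 16.
Closing under the operation: H = {(0,0), (0,2), (0,4), (0,6), (1,0), (1,2), (1,4), (1,6)}, so |H| = 8.

8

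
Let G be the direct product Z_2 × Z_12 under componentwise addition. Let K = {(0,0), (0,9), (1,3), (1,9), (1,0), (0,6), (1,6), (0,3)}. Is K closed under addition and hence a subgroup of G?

Yes

|K| = 8 divides |G| = 24, consistent with Lagrange.
K contains the identity, every element's inverse is in K, and K is closed under +: it is a subgroup.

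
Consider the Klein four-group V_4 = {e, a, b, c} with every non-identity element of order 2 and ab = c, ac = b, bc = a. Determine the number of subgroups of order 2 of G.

|G| = 4 and 2 | 4, so subgroups of order 2 are possible by Lagrange.
The subgroups of order 2 are: {e, a}; {e, b}; {e, c}.
So G has 3 subgroups of order 2.

3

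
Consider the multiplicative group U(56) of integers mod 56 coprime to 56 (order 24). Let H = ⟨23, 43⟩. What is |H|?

12

|⟨23⟩| = 6 and |⟨43⟩| = 2, so |H| is a multiple of lcm(6, 2) = 6 and divides |G| = 24.
Closing under the operation: H = {1, 9, 11, 15, 23, 25, 29, 37, 39, 43, 51, 53}, so |H| = 12.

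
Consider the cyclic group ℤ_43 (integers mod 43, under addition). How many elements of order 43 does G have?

In a cyclic group of order 43, the number of elements of order d (for d | 43) is φ(d).
φ(43) = 42.

42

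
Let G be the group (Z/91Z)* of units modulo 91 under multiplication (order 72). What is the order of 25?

6

Compute successive powers of 25 mod 91: 25, 79, 64, 53, 51, 1; 25^6 ≡ 1 (mod 91).
So |⟨25⟩| = 6.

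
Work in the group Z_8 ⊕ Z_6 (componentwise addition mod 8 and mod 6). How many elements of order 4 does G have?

4

An element (a,b) has order lcm(ord(a), ord(b)); count pairs with lcm equal to 4.
Enumerating gives 4 such elements.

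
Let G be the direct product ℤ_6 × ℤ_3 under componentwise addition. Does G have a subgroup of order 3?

3 | 18. A subgroup of order 3 is {(0,0), (0,1), (0,2)}.

Yes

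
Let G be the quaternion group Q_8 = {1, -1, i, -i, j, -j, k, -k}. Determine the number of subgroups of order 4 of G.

3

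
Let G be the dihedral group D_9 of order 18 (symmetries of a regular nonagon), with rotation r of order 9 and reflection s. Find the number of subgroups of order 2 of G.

9

|G| = 18 and 2 | 18, so subgroups of order 2 are possible by Lagrange.
The subgroups of order 2 are: {e, r^2s}; {e, r^3s}; {e, r^4s}; {e, r^5s}; … (9 in all).
So G has 9 subgroups of order 2.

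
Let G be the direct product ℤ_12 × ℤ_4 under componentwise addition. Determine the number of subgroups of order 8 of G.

|G| = 48 and 8 | 48, so subgroups of order 8 are possible by Lagrange.
The subgroups of order 8 are: {(0,0), (0,1), (0,2), (0,3), (6,0), (6,1), (6,2), (6,3)}; {(0,0), (0,2), (3,0), (3,2), (6,0), (6,2), (9,0), (9,2)}; {(0,0), (0,2), (3,1), (3,3), (6,0), (6,2), (9,1), (9,3)}.
So G has 3 subgroups of order 8.

3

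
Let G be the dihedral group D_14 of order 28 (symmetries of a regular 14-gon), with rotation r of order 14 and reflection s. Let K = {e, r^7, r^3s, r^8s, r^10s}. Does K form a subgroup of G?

No

|K| = 5 does not divide |G| = 28, so by Lagrange K is not a subgroup.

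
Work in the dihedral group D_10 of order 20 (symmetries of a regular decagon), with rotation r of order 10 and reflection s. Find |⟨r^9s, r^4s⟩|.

4

|⟨r^9s⟩| = 2 and |⟨r^4s⟩| = 2, so |H| is a multiple of lcm(2, 2) = 2 and divides |G| = 20.
Closing under the operation: H = {e, r^5, r^4s, r^9s}, so |H| = 4.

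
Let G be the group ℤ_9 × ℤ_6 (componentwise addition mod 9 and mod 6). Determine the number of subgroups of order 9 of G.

4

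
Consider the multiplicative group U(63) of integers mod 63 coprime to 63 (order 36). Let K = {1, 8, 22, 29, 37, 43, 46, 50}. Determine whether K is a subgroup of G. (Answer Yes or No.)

No

|K| = 8 does not divide |G| = 36, so by Lagrange K is not a subgroup.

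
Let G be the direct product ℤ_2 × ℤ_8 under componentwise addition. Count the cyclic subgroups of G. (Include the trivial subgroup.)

Each element a generates a cyclic subgroup ⟨a⟩; distinct elements may generate the same one (a cyclic group of order d has φ(d) generators).
Cyclic subgroups by order — order 1: 1; order 2: 3; order 4: 2; order 8: 2.
Total: 8.

8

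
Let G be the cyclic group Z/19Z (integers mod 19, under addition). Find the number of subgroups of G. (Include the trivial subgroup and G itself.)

2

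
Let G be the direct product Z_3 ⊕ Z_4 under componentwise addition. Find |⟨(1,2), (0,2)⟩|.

6

|⟨(1,2)⟩| = 6 and |⟨(0,2)⟩| = 2, so |H| is a multiple of lcm(6, 2) = 6 and divides |G| = 12.
Closing under the operation: H = {(0,0), (0,2), (1,0), (1,2), (2,0), (2,2)}, so |H| = 6.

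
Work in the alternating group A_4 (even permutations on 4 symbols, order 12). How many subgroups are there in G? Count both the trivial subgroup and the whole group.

10

|G| = 12, so by Lagrange every subgroup order divides 12. Divisors: 1, 2, 3, 4, 6, 12.
Subgroups by order — order 1: 1; order 2: 3; order 3: 4; order 4: 1; order 6: 0; order 12: 1.
Total: 1 + 3 + 4 + 1 + 0 + 1 = 10.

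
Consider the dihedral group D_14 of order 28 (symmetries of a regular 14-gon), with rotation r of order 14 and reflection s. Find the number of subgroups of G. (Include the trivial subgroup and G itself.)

28

|G| = 28, so by Lagrange every subgroup order divides 28. Divisors: 1, 2, 4, 7, 14, 28.
Subgroups by order — order 1: 1; order 2: 15; order 4: 7; order 7: 1; order 14: 3; order 28: 1.
Total: 1 + 15 + 7 + 1 + 3 + 1 = 28.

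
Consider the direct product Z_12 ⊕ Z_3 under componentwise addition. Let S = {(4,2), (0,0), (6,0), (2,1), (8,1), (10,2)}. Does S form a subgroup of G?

|S| = 6 divides |G| = 36, consistent with Lagrange.
S contains the identity, every element's inverse is in S, and S is closed under +: it is a subgroup.
In fact S = ⟨(10,2)⟩.

Yes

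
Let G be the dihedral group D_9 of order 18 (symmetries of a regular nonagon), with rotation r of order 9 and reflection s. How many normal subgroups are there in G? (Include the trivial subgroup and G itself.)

4

G has 16 subgroups. Checking conjugation-invariance by order — order 1: 1/1 normal; order 2: 0/9 normal; order 3: 1/1 normal; order 6: 0/3 normal; order 9: 1/1 normal; order 18: 1/1 normal.
Total normal subgroups: 4.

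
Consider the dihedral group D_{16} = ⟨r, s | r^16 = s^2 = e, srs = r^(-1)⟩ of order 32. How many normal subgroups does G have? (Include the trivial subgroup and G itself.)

G has 36 subgroups. Checking conjugation-invariance by order — order 1: 1/1 normal; order 2: 1/17 normal; order 4: 1/9 normal; order 8: 1/5 normal; order 16: 3/3 normal; order 32: 1/1 normal.
Total normal subgroups: 8.

8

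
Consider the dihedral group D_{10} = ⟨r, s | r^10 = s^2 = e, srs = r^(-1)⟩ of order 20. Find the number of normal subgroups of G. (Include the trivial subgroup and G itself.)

7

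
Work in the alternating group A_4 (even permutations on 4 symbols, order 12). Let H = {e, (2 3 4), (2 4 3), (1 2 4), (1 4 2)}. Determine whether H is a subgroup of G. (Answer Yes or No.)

No

|H| = 5 does not divide |G| = 12, so by Lagrange H is not a subgroup.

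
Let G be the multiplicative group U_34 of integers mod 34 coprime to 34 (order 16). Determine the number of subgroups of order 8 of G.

1

|G| = 16 and 8 | 16, so subgroups of order 8 are possible by Lagrange.
The subgroups of order 8 are: {1, 9, 13, 15, 19, 21, 25, 33}.
So G has 1 subgroup of order 8.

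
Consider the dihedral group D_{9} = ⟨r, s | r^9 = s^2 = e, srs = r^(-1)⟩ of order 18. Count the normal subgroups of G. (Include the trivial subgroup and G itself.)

4

G has 16 subgroups. Checking conjugation-invariance by order — order 1: 1/1 normal; order 2: 0/9 normal; order 3: 1/1 normal; order 6: 0/3 normal; order 9: 1/1 normal; order 18: 1/1 normal.
Total normal subgroups: 4.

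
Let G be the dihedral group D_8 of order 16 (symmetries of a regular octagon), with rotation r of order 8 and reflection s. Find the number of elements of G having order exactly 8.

4

The elements of order 8 are: r, r^3, r^5, r^7.
That's 4.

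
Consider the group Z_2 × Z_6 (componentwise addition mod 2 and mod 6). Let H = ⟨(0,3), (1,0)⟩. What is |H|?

4

|⟨(0,3)⟩| = 2 and |⟨(1,0)⟩| = 2, so |H| is a multiple of lcm(2, 2) = 2 and divides |G| = 12.
Closing under the operation: H = {(0,0), (0,3), (1,0), (1,3)}, so |H| = 4.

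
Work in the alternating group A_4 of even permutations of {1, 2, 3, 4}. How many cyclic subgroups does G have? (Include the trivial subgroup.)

8

A cyclic subgroup of order d is generated by each of its φ(d) elements of order d, so the cyclic subgroups of order d number (#elements of order d)/φ(d).
Cyclic subgroups by order — order 1: 1; order 2: 3; order 3: 4.
Total: 8.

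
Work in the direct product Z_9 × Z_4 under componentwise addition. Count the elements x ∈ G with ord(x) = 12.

4

An element (a,b) has order lcm(ord(a), ord(b)); count pairs with lcm equal to 12.
Enumerating gives 4 such elements.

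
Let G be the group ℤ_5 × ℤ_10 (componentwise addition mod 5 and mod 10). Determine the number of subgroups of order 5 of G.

6

|G| = 50 and 5 | 50, so subgroups of order 5 are possible by Lagrange.
The subgroups of order 5 are: {(0,0), (0,2), (0,4), (0,6), (0,8)}; {(0,0), (1,0), (2,0), (3,0), (4,0)}; {(0,0), (1,2), (2,4), (3,6), (4,8)}; {(0,0), (1,4), (2,8), (3,2), (4,6)}; … (6 in all).
So G has 6 subgroups of order 5.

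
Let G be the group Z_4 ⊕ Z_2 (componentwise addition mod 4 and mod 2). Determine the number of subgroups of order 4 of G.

3

|G| = 8 and 4 | 8, so subgroups of order 4 are possible by Lagrange.
The subgroups of order 4 are: {(0,0), (0,1), (2,0), (2,1)}; {(0,0), (1,0), (2,0), (3,0)}; {(0,0), (1,1), (2,0), (3,1)}.
So G has 3 subgroups of order 4.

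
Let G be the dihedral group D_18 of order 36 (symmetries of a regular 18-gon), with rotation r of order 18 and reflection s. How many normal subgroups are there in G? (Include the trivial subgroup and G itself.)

G has 45 subgroups. Checking conjugation-invariance by order — order 1: 1/1 normal; order 2: 1/19 normal; order 3: 1/1 normal; order 4: 0/9 normal; order 6: 1/7 normal; order 9: 1/1 normal; order 12: 0/3 normal; order 18: 3/3 normal; order 36: 1/1 normal.
Total normal subgroups: 9.

9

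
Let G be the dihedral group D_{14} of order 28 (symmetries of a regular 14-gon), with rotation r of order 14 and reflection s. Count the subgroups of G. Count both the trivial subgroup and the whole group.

|G| = 28, so by Lagrange every subgroup order divides 28. Divisors: 1, 2, 4, 7, 14, 28.
Subgroups by order — order 1: 1; order 2: 15; order 4: 7; order 7: 1; order 14: 3; order 28: 1.
Total: 1 + 15 + 7 + 1 + 3 + 1 = 28.

28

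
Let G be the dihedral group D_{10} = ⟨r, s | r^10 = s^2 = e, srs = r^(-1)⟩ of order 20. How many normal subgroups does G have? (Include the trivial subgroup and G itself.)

7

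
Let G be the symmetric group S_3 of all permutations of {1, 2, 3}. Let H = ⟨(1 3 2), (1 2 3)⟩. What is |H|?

3

|⟨(1 3 2)⟩| = 3 and |⟨(1 2 3)⟩| = 3, so |H| is a multiple of lcm(3, 3) = 3 and divides |G| = 6.
Closing under the operation: H = {e, (1 2 3), (1 3 2)}, so |H| = 3.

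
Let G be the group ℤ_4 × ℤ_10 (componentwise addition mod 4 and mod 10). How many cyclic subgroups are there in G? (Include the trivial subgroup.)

Group the elements of G by the cyclic subgroup they generate; each cyclic subgroup of order d accounts for φ(d) elements.
Cyclic subgroups by order — order 1: 1; order 2: 3; order 4: 2; order 5: 1; order 10: 3; order 20: 2.
Total: 12.

12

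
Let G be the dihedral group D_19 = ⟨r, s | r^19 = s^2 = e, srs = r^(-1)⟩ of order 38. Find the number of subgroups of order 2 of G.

|G| = 38 and 2 | 38, so subgroups of order 2 are possible by Lagrange.
The subgroups of order 2 are: {e, r^10s}; {e, r^11s}; {e, r^12s}; {e, r^13s}; … (19 in all).
So G has 19 subgroups of order 2.

19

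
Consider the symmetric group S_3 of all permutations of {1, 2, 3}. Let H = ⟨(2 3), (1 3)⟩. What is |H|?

|⟨(2 3)⟩| = 2 and |⟨(1 3)⟩| = 2, so |H| is a multiple of lcm(2, 2) = 2 and divides |G| = 6.
Closing {(2 3), (1 3)} under the group operation gives all of G, so |H| = 6.

6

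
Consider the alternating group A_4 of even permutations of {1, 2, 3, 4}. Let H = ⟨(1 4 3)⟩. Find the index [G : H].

|⟨(1 4 3)⟩| = 3 and |G| = 12.
By Lagrange, [G : H] = |G|/|H| = 12/3 = 4.

4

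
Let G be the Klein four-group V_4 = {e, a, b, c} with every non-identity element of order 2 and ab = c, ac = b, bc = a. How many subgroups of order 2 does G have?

3

|G| = 4 and 2 | 4, so subgroups of order 2 are possible by Lagrange.
The subgroups of order 2 are: {e, a}; {e, b}; {e, c}.
So G has 3 subgroups of order 2.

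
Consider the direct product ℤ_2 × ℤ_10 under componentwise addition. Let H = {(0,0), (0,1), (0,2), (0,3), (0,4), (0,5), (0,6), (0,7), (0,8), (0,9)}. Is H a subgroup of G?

Yes

|H| = 10 divides |G| = 20, consistent with Lagrange.
H contains the identity, every element's inverse is in H, and H is closed under +: it is a subgroup.
In fact H = ⟨(0,1)⟩.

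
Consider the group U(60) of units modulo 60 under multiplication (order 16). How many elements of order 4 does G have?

8

The elements of order 4 are: 7, 13, 17, 23, 37, 43, 47, 53.
That's 8.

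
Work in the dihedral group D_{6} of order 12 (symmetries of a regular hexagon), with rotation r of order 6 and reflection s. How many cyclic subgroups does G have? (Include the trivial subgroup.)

Group the elements of G by the cyclic subgroup they generate; each cyclic subgroup of order d accounts for φ(d) elements.
Cyclic subgroups by order — order 1: 1; order 2: 7; order 3: 1; order 6: 1.
Total: 10.

10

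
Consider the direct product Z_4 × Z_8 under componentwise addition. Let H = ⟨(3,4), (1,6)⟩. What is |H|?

16

|⟨(3,4)⟩| = 4 and |⟨(1,6)⟩| = 4, so |H| is a multiple of lcm(4, 4) = 4 and divides |G| = 32.
Closing under the operation: H = {(0,0), (0,2), (0,4), (0,6), (1,0), (1,2), (1,4), (1,6), (2,0), (2,2), (2,4), (2,6), (3,0), (3,2), (3,4), (3,6)}, so |H| = 16.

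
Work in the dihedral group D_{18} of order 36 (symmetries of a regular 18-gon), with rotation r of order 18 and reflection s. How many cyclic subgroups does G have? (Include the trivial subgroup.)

A cyclic subgroup of order d is generated by each of its φ(d) elements of order d, so the cyclic subgroups of order d number (#elements of order d)/φ(d).
Cyclic subgroups by order — order 1: 1; order 2: 19; order 3: 1; order 6: 1; order 9: 1; order 18: 1.
Total: 24.

24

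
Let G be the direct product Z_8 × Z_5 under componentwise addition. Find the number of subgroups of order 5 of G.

|G| = 40 and 5 | 40, so subgroups of order 5 are possible by Lagrange.
The subgroups of order 5 are: {(0,0), (0,1), (0,2), (0,3), (0,4)}.
So G has 1 subgroup of order 5.

1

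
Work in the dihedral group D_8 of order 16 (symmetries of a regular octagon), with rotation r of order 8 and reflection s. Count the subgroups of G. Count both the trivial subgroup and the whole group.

19

|G| = 16, so by Lagrange every subgroup order divides 16. Divisors: 1, 2, 4, 8, 16.
Subgroups by order — order 1: 1; order 2: 9; order 4: 5; order 8: 3; order 16: 1.
Total: 1 + 9 + 5 + 3 + 1 = 19.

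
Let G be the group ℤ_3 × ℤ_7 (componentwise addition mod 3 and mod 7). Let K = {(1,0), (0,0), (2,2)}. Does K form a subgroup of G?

No

(1,0) ∈ K but its inverse (2,0) ∉ K, so K is not a subgroup.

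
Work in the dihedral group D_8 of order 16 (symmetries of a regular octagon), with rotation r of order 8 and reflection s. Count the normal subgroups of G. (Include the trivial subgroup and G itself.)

G has 19 subgroups. Checking conjugation-invariance by order — order 1: 1/1 normal; order 2: 1/9 normal; order 4: 1/5 normal; order 8: 3/3 normal; order 16: 1/1 normal.
Total normal subgroups: 7.

7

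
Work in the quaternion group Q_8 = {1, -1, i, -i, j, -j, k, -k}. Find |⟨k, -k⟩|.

|⟨k⟩| = 4 and |⟨-k⟩| = 4, so |H| is a multiple of lcm(4, 4) = 4 and divides |G| = 8.
Closing under the operation: H = {1, -1, k, -k}, so |H| = 4.

4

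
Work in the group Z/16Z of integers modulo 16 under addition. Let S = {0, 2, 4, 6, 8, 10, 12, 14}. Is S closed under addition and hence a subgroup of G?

Yes

|S| = 8 divides |G| = 16, consistent with Lagrange.
S contains the identity, every element's inverse is in S, and S is closed under +: it is a subgroup.
In fact S = ⟨2⟩.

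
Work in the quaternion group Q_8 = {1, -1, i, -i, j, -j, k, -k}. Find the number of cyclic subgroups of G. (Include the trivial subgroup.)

5

Each element a generates a cyclic subgroup ⟨a⟩; distinct elements may generate the same one (a cyclic group of order d has φ(d) generators).
Cyclic subgroups by order — order 1: 1; order 2: 1; order 4: 3.
Total: 5.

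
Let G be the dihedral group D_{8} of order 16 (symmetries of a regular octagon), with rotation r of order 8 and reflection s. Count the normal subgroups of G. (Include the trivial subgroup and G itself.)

G has 19 subgroups. Checking conjugation-invariance by order — order 1: 1/1 normal; order 2: 1/9 normal; order 4: 1/5 normal; order 8: 3/3 normal; order 16: 1/1 normal.
Total normal subgroups: 7.

7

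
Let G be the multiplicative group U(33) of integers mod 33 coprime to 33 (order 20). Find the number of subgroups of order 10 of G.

3

|G| = 20 and 10 | 20, so subgroups of order 10 are possible by Lagrange.
The subgroups of order 10 are: {1, 4, 7, 10, 13, 16, 19, 25, 28, 31}; {1, 4, 5, 14, 16, 20, 23, 25, 26, 31}; {1, 2, 4, 8, 16, 17, 25, 29, 31, 32}.
So G has 3 subgroups of order 10.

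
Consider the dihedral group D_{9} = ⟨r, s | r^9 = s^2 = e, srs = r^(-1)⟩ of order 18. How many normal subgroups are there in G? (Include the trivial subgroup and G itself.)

4

G has 16 subgroups. Checking conjugation-invariance by order — order 1: 1/1 normal; order 2: 0/9 normal; order 3: 1/1 normal; order 6: 0/3 normal; order 9: 1/1 normal; order 18: 1/1 normal.
Total normal subgroups: 4.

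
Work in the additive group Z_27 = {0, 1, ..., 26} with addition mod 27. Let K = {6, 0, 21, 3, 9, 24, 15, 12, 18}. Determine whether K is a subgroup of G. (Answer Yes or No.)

Yes

|K| = 9 divides |G| = 27, consistent with Lagrange.
K contains the identity, every element's inverse is in K, and K is closed under +: it is a subgroup.
In fact K = ⟨3⟩.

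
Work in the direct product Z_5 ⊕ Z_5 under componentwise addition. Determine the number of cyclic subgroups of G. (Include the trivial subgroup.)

A cyclic subgroup of order d is generated by each of its φ(d) elements of order d, so the cyclic subgroups of order d number (#elements of order d)/φ(d).
Cyclic subgroups by order — order 1: 1; order 5: 6.
Total: 7.

7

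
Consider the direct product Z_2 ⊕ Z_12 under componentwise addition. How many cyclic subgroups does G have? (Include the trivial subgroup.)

A cyclic subgroup of order d is generated by each of its φ(d) elements of order d, so the cyclic subgroups of order d number (#elements of order d)/φ(d).
Cyclic subgroups by order — order 1: 1; order 2: 3; order 3: 1; order 4: 2; order 6: 3; order 12: 2.
Total: 12.

12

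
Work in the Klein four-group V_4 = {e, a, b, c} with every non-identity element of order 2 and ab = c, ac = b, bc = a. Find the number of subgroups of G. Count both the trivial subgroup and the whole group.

5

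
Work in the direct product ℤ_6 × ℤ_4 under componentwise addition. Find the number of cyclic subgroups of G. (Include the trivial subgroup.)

A cyclic subgroup of order d is generated by each of its φ(d) elements of order d, so the cyclic subgroups of order d number (#elements of order d)/φ(d).
Cyclic subgroups by order — order 1: 1; order 2: 3; order 3: 1; order 4: 2; order 6: 3; order 12: 2.
Total: 12.

12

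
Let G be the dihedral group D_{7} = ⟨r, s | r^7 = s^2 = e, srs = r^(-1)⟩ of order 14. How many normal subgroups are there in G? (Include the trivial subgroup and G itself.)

3

G has 10 subgroups. Checking conjugation-invariance by order — order 1: 1/1 normal; order 2: 0/7 normal; order 7: 1/1 normal; order 14: 1/1 normal.
Total normal subgroups: 3.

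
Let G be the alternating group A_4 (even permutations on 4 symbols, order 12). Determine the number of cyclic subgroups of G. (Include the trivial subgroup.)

8

Group the elements of G by the cyclic subgroup they generate; each cyclic subgroup of order d accounts for φ(d) elements.
Cyclic subgroups by order — order 1: 1; order 2: 3; order 3: 4.
Total: 8.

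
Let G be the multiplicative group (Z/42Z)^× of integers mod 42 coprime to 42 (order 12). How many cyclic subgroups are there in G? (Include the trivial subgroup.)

8

Group the elements of G by the cyclic subgroup they generate; each cyclic subgroup of order d accounts for φ(d) elements.
Cyclic subgroups by order — order 1: 1; order 2: 3; order 3: 1; order 6: 3.
Total: 8.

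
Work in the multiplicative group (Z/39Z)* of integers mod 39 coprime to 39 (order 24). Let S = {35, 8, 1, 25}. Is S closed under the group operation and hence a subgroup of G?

35 ∈ S but its inverse 29 ∉ S, so S is not a subgroup.

No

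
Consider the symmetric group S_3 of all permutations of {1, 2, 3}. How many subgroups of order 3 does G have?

|G| = 6 and 3 | 6, so subgroups of order 3 are possible by Lagrange.
The subgroups of order 3 are: {e, (1 2 3), (1 3 2)}.
So G has 1 subgroup of order 3.

1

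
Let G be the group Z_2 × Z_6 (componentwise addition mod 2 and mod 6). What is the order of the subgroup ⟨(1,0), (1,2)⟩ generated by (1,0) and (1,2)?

6

|⟨(1,0)⟩| = 2 and |⟨(1,2)⟩| = 6, so |H| is a multiple of lcm(2, 6) = 6 and divides |G| = 12.
Closing under the operation: H = {(0,0), (0,2), (0,4), (1,0), (1,2), (1,4)}, so |H| = 6.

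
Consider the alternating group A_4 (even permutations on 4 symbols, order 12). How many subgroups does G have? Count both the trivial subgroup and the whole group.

|G| = 12, so by Lagrange every subgroup order divides 12. Divisors: 1, 2, 3, 4, 6, 12.
Subgroups by order — order 1: 1; order 2: 3; order 3: 4; order 4: 1; order 6: 0; order 12: 1.
Total: 1 + 3 + 4 + 1 + 0 + 1 = 10.

10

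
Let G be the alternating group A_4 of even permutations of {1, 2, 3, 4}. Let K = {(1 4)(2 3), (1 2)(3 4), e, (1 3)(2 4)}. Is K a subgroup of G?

|K| = 4 divides |G| = 12, consistent with Lagrange.
K contains the identity, every element's inverse is in K, and K is closed under ∘: it is a subgroup.

Yes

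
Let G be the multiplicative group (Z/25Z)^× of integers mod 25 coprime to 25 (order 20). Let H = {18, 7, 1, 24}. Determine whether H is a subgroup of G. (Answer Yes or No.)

|H| = 4 divides |G| = 20, consistent with Lagrange.
H contains the identity, every element's inverse is in H, and H is closed under ·: it is a subgroup.
In fact H = ⟨18⟩.

Yes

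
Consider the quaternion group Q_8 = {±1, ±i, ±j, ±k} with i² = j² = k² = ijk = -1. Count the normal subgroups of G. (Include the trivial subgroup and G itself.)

G has 6 subgroups. Checking conjugation-invariance by order — order 1: 1/1 normal; order 2: 1/1 normal; order 4: 3/3 normal; order 8: 1/1 normal.
Total normal subgroups: 6.

6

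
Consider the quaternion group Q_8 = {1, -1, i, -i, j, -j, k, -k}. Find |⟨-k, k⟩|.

|⟨-k⟩| = 4 and |⟨k⟩| = 4, so |H| is a multiple of lcm(4, 4) = 4 and divides |G| = 8.
Closing under the operation: H = {1, -1, k, -k}, so |H| = 4.

4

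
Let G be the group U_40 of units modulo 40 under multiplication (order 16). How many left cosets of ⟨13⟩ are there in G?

|⟨13⟩| = 4 and |G| = 16.
By Lagrange, [G : H] = |G|/|H| = 16/4 = 4.

4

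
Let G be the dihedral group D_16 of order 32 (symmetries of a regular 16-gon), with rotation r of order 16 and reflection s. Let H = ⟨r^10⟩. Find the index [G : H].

4

|⟨r^10⟩| = 8 and |G| = 32.
By Lagrange, [G : H] = |G|/|H| = 32/8 = 4.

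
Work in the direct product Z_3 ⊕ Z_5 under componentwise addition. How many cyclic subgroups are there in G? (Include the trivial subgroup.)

Each element a generates a cyclic subgroup ⟨a⟩; distinct elements may generate the same one (a cyclic group of order d has φ(d) generators).
Cyclic subgroups by order — order 1: 1; order 3: 1; order 5: 1; order 15: 1.
Total: 4.

4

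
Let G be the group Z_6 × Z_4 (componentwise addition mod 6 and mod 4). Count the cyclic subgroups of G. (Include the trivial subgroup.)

12

A cyclic subgroup of order d is generated by each of its φ(d) elements of order d, so the cyclic subgroups of order d number (#elements of order d)/φ(d).
Cyclic subgroups by order — order 1: 1; order 2: 3; order 3: 1; order 4: 2; order 6: 3; order 12: 2.
Total: 12.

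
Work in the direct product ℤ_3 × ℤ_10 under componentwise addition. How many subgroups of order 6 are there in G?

1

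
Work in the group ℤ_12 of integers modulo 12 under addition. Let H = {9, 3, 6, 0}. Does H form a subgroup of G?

Yes

|H| = 4 divides |G| = 12, consistent with Lagrange.
H contains the identity, every element's inverse is in H, and H is closed under +: it is a subgroup.
In fact H = ⟨9⟩.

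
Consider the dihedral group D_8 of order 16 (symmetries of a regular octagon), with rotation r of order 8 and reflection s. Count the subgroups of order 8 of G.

|G| = 16 and 8 | 16, so subgroups of order 8 are possible by Lagrange.
The subgroups of order 8 are: {e, r, r^2, r^3, r^4, r^5, r^6, r^7}; {e, r^2, r^4, r^6, s, r^2s, r^4s, r^6s}; {e, r^2, r^4, r^6, rs, r^3s, r^5s, r^7s}.
So G has 3 subgroups of order 8.

3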